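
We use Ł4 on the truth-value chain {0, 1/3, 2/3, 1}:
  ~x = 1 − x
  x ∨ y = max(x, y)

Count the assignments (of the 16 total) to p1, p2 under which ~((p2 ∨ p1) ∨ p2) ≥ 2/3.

p1 = 0, p2 = 0 ↦ 1  ≥
p1 = 0, p2 = 1/3 ↦ 2/3  ≥
p1 = 0, p2 = 2/3 ↦ 1/3  <
p1 = 0, p2 = 1 ↦ 0  <
p1 = 1/3, p2 = 0 ↦ 2/3  ≥
p1 = 1/3, p2 = 1/3 ↦ 2/3  ≥
p1 = 1/3, p2 = 2/3 ↦ 1/3  <
p1 = 1/3, p2 = 1 ↦ 0  <
p1 = 2/3, p2 = 0 ↦ 1/3  <
p1 = 2/3, p2 = 1/3 ↦ 1/3  <
p1 = 2/3, p2 = 2/3 ↦ 1/3  <
p1 = 2/3, p2 = 1 ↦ 0  <
p1 = 1, p2 = 0 ↦ 0  <
p1 = 1, p2 = 1/3 ↦ 0  <
p1 = 1, p2 = 2/3 ↦ 0  <
p1 = 1, p2 = 1 ↦ 0  <
So 4 of the 16 assignments meet the threshold.

4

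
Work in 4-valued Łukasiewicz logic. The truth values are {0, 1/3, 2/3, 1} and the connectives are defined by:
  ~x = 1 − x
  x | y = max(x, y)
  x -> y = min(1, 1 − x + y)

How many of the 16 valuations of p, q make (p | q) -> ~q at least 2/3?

p = 0, q = 0 ↦ 1  ≥
p = 0, q = 1/3 ↦ 1  ≥
p = 0, q = 2/3 ↦ 2/3  ≥
p = 0, q = 1 ↦ 0  <
p = 1/3, q = 0 ↦ 1  ≥
p = 1/3, q = 1/3 ↦ 1  ≥
p = 1/3, q = 2/3 ↦ 2/3  ≥
p = 1/3, q = 1 ↦ 0  <
p = 2/3, q = 0 ↦ 1  ≥
p = 2/3, q = 1/3 ↦ 1  ≥
p = 2/3, q = 2/3 ↦ 2/3  ≥
p = 2/3, q = 1 ↦ 0  <
p = 1, q = 0 ↦ 1  ≥
p = 1, q = 1/3 ↦ 2/3  ≥
p = 1, q = 2/3 ↦ 1/3  <
p = 1, q = 1 ↦ 0  <
So 11 of the 16 assignments meet the threshold.

11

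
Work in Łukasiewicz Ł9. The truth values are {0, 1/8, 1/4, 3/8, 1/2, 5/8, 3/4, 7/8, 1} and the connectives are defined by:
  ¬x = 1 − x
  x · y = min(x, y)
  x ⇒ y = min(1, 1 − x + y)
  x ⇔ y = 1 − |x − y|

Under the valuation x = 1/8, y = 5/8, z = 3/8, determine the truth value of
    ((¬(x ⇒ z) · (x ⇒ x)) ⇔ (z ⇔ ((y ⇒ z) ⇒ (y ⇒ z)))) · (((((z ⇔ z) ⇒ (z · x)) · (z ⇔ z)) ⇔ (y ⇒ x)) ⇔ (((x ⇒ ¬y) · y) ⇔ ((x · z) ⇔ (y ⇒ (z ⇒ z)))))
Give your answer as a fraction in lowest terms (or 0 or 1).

x ⇒ z = 1/8 ⇒ 3/8 = 1
¬(x ⇒ z) = ¬1 = 0
x ⇒ x = 1/8 ⇒ 1/8 = 1
¬(x ⇒ z) · (x ⇒ x) = 0 · 1 = 0
y ⇒ z = 5/8 ⇒ 3/8 = 3/4
y ⇒ z = 5/8 ⇒ 3/8 = 3/4
(y ⇒ z) ⇒ (y ⇒ z) = 3/4 ⇒ 3/4 = 1
z ⇔ ((y ⇒ z) ⇒ (y ⇒ z)) = 3/8 ⇔ 1 = 3/8
(¬(x ⇒ z) · (x ⇒ x)) ⇔ (z ⇔ ((y ⇒ z) ⇒ (y ⇒ z))) = 0 ⇔ 3/8 = 5/8
z ⇔ z = 3/8 ⇔ 3/8 = 1
z · x = 3/8 · 1/8 = 1/8
(z ⇔ z) ⇒ (z · x) = 1 ⇒ 1/8 = 1/8
z ⇔ z = 3/8 ⇔ 3/8 = 1
((z ⇔ z) ⇒ (z · x)) · (z ⇔ z) = 1/8 · 1 = 1/8
y ⇒ x = 5/8 ⇒ 1/8 = 1/2
(((z ⇔ z) ⇒ (z · x)) · (z ⇔ z)) ⇔ (y ⇒ x) = 1/8 ⇔ 1/2 = 5/8
¬y = ¬5/8 = 3/8
x ⇒ ¬y = 1/8 ⇒ 3/8 = 1
(x ⇒ ¬y) · y = 1 · 5/8 = 5/8
x · z = 1/8 · 3/8 = 1/8
z ⇒ z = 3/8 ⇒ 3/8 = 1
y ⇒ (z ⇒ z) = 5/8 ⇒ 1 = 1
(x · z) ⇔ (y ⇒ (z ⇒ z)) = 1/8 ⇔ 1 = 1/8
((x ⇒ ¬y) · y) ⇔ ((x · z) ⇔ (y ⇒ (z ⇒ z))) = 5/8 ⇔ 1/8 = 1/2
((((z ⇔ z) ⇒ (z · x)) · (z ⇔ z)) ⇔ (y ⇒ x)) ⇔ (((x ⇒ ¬y) · y) ⇔ ((x · z) ⇔ (y ⇒ (z ⇒ z)))) = 5/8 ⇔ 1/2 = 7/8
((¬(x ⇒ z) · (x ⇒ x)) ⇔ (z ⇔ ((y ⇒ z) ⇒ (y ⇒ z)))) · (((((z ⇔ z) ⇒ (z · x)) · (z ⇔ z)) ⇔ (y ⇒ x)) ⇔ (((x ⇒ ¬y) · y) ⇔ ((x · z) ⇔ (y ⇒ (z ⇒ z))))) = 5/8 · 7/8 = 5/8

5/8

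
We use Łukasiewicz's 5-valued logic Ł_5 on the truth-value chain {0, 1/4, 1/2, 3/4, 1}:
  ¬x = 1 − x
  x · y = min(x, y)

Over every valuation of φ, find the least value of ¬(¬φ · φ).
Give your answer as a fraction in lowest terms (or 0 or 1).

1/2

Take φ = 1/2:
¬φ = ¬1/2 = 1/2
¬φ · φ = 1/2 · 1/2 = 1/2
¬(¬φ · φ) = ¬1/2 = 1/2
No assignment yields a value below 1/2, so this is the minimum.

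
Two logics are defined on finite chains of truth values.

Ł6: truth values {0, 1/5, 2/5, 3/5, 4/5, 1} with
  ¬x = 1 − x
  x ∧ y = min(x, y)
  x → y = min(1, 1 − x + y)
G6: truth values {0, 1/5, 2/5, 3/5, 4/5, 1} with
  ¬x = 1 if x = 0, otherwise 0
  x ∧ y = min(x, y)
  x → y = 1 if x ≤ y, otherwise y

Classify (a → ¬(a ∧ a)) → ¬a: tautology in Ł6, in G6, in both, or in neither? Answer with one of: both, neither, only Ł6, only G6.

only G6

In Ł6: at a = 1/5 the value is 4/5 — not a tautology.
In G6: every assignment gives 1 — tautology.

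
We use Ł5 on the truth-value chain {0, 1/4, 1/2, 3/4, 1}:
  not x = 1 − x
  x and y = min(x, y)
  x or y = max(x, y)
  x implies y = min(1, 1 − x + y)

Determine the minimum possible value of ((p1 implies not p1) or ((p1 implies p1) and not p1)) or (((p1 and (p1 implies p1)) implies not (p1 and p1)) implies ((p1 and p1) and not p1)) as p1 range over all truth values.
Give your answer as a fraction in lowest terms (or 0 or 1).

3/4

Take p1 = 3/4:
not p1 = not 3/4 = 1/4
p1 implies not p1 = 3/4 implies 1/4 = 1/2
p1 implies p1 = 3/4 implies 3/4 = 1
not p1 = not 3/4 = 1/4
(p1 implies p1) and not p1 = 1 and 1/4 = 1/4
(p1 implies not p1) or ((p1 implies p1) and not p1) = 1/2 or 1/4 = 1/2
p1 implies p1 = 3/4 implies 3/4 = 1
p1 and (p1 implies p1) = 3/4 and 1 = 3/4
p1 and p1 = 3/4 and 3/4 = 3/4
not (p1 and p1) = not 3/4 = 1/4
(p1 and (p1 implies p1)) implies not (p1 and p1) = 3/4 implies 1/4 = 1/2
p1 and p1 = 3/4 and 3/4 = 3/4
not p1 = not 3/4 = 1/4
(p1 and p1) and not p1 = 3/4 and 1/4 = 1/4
((p1 and (p1 implies p1)) implies not (p1 and p1)) implies ((p1 and p1) and not p1) = 1/2 implies 1/4 = 3/4
((p1 implies not p1) or ((p1 implies p1) and not p1)) or (((p1 and (p1 implies p1)) implies not (p1 and p1)) implies ((p1 and p1) and not p1)) = 1/2 or 3/4 = 3/4
No assignment yields a value below 3/4, so this is the minimum.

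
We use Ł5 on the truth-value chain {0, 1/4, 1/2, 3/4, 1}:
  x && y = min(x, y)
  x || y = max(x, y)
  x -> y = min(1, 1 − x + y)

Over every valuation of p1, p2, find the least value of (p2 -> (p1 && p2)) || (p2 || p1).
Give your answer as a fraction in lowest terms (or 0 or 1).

Take p1 = 0, p2 = 1/2:
p1 && p2 = 0 && 1/2 = 0
p2 -> (p1 && p2) = 1/2 -> 0 = 1/2
p2 || p1 = 1/2 || 0 = 1/2
(p2 -> (p1 && p2)) || (p2 || p1) = 1/2 || 1/2 = 1/2
No assignment yields a value below 1/2, so this is the minimum.

1/2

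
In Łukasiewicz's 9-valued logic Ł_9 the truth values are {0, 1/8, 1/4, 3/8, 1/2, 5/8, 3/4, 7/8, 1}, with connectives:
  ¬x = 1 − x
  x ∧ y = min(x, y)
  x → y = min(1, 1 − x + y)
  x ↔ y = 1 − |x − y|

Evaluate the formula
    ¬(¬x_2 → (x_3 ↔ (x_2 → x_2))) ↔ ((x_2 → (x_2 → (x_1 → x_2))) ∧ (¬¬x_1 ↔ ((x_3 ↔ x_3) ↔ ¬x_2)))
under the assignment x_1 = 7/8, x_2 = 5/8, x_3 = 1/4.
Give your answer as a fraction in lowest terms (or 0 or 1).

¬x_2 = ¬5/8 = 3/8
x_2 → x_2 = 5/8 → 5/8 = 1
x_3 ↔ (x_2 → x_2) = 1/4 ↔ 1 = 1/4
¬x_2 → (x_3 ↔ (x_2 → x_2)) = 3/8 → 1/4 = 7/8
¬(¬x_2 → (x_3 ↔ (x_2 → x_2))) = ¬7/8 = 1/8
x_1 → x_2 = 7/8 → 5/8 = 3/4
x_2 → (x_1 → x_2) = 5/8 → 3/4 = 1
x_2 → (x_2 → (x_1 → x_2)) = 5/8 → 1 = 1
¬x_1 = ¬7/8 = 1/8
¬¬x_1 = ¬1/8 = 7/8
x_3 ↔ x_3 = 1/4 ↔ 1/4 = 1
¬x_2 = ¬5/8 = 3/8
(x_3 ↔ x_3) ↔ ¬x_2 = 1 ↔ 3/8 = 3/8
¬¬x_1 ↔ ((x_3 ↔ x_3) ↔ ¬x_2) = 7/8 ↔ 3/8 = 1/2
(x_2 → (x_2 → (x_1 → x_2))) ∧ (¬¬x_1 ↔ ((x_3 ↔ x_3) ↔ ¬x_2)) = 1 ∧ 1/2 = 1/2
¬(¬x_2 → (x_3 ↔ (x_2 → x_2))) ↔ ((x_2 → (x_2 → (x_1 → x_2))) ∧ (¬¬x_1 ↔ ((x_3 ↔ x_3) ↔ ¬x_2))) = 1/8 ↔ 1/2 = 5/8

5/8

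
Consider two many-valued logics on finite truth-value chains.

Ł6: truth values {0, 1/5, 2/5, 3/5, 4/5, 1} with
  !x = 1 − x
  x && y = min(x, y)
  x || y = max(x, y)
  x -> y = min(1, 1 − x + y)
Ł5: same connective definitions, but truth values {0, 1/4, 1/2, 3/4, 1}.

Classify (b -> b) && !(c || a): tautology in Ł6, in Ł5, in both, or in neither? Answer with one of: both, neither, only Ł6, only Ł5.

neither

In Ł6: at a = 0, b = 0, c = 1/5 the value is 4/5 — not a tautology.
In Ł5: at a = 0, b = 0, c = 1/4 the value is 3/4 — not a tautology.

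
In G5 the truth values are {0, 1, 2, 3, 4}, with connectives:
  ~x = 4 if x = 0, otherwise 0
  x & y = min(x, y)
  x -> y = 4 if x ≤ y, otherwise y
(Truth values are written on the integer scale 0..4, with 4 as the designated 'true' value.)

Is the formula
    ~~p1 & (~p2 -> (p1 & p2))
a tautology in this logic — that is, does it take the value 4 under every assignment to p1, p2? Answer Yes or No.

Counterexample: take p1 = 0, p2 = 0.
~p1 = ~0 = 4
~~p1 = ~4 = 0
~p2 = ~0 = 4
p1 & p2 = 0 & 0 = 0
~p2 -> (p1 & p2) = 4 -> 0 = 0
~~p1 & (~p2 -> (p1 & p2)) = 0 & 0 = 0
This gives 0 ≠ 4.

No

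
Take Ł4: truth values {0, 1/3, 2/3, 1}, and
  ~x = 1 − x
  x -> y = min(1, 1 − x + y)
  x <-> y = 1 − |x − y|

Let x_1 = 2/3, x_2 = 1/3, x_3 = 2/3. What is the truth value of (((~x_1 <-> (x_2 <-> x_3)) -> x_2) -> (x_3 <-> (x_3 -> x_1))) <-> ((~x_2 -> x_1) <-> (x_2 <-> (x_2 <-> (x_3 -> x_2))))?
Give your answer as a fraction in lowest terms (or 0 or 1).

2/3

~x_1 = ~2/3 = 1/3
x_2 <-> x_3 = 1/3 <-> 2/3 = 2/3
~x_1 <-> (x_2 <-> x_3) = 1/3 <-> 2/3 = 2/3
(~x_1 <-> (x_2 <-> x_3)) -> x_2 = 2/3 -> 1/3 = 2/3
x_3 -> x_1 = 2/3 -> 2/3 = 1
x_3 <-> (x_3 -> x_1) = 2/3 <-> 1 = 2/3
((~x_1 <-> (x_2 <-> x_3)) -> x_2) -> (x_3 <-> (x_3 -> x_1)) = 2/3 -> 2/3 = 1
~x_2 = ~1/3 = 2/3
~x_2 -> x_1 = 2/3 -> 2/3 = 1
x_3 -> x_2 = 2/3 -> 1/3 = 2/3
x_2 <-> (x_3 -> x_2) = 1/3 <-> 2/3 = 2/3
x_2 <-> (x_2 <-> (x_3 -> x_2)) = 1/3 <-> 2/3 = 2/3
(~x_2 -> x_1) <-> (x_2 <-> (x_2 <-> (x_3 -> x_2))) = 1 <-> 2/3 = 2/3
(((~x_1 <-> (x_2 <-> x_3)) -> x_2) -> (x_3 <-> (x_3 -> x_1))) <-> ((~x_2 -> x_1) <-> (x_2 <-> (x_2 <-> (x_3 -> x_2)))) = 1 <-> 2/3 = 2/3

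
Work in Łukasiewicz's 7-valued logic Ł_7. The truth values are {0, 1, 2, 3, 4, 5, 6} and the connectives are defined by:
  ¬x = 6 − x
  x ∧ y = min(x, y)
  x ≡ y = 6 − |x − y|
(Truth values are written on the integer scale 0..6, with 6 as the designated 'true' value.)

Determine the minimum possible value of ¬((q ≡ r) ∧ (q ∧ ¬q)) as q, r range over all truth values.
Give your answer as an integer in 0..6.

Take q = 3, r = 0:
q ≡ r = 3 ≡ 0 = 3
¬q = ¬3 = 3
q ∧ ¬q = 3 ∧ 3 = 3
(q ≡ r) ∧ (q ∧ ¬q) = 3 ∧ 3 = 3
¬((q ≡ r) ∧ (q ∧ ¬q)) = ¬3 = 3
No assignment yields a value below 3, so this is the minimum.

3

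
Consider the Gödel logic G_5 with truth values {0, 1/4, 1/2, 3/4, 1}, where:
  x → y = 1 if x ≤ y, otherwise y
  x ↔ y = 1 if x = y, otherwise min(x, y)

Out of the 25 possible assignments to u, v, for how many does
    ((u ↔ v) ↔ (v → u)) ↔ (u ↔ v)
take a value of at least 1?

value 1: 15 assignments (counts)
value 3/4: 1 assignment
value 1/2: 2 assignments
value 1/4: 3 assignments
value 0: 4 assignments
So 15 of the 25 assignments meet the threshold.

15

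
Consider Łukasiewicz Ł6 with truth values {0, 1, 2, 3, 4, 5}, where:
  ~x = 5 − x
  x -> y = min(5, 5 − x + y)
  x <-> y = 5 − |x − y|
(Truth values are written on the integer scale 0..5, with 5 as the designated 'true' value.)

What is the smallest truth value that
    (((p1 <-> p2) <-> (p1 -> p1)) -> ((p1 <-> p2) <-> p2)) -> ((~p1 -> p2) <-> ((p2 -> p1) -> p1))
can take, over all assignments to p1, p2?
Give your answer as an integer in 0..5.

3

Take p1 = 2, p2 = 3:
p1 <-> p2 = 2 <-> 3 = 4
p1 -> p1 = 2 -> 2 = 5
(p1 <-> p2) <-> (p1 -> p1) = 4 <-> 5 = 4
p1 <-> p2 = 2 <-> 3 = 4
(p1 <-> p2) <-> p2 = 4 <-> 3 = 4
((p1 <-> p2) <-> (p1 -> p1)) -> ((p1 <-> p2) <-> p2) = 4 -> 4 = 5
~p1 = ~2 = 3
~p1 -> p2 = 3 -> 3 = 5
p2 -> p1 = 3 -> 2 = 4
(p2 -> p1) -> p1 = 4 -> 2 = 3
(~p1 -> p2) <-> ((p2 -> p1) -> p1) = 5 <-> 3 = 3
(((p1 <-> p2) <-> (p1 -> p1)) -> ((p1 <-> p2) <-> p2)) -> ((~p1 -> p2) <-> ((p2 -> p1) -> p1)) = 5 -> 3 = 3
No assignment yields a value below 3, so this is the minimum.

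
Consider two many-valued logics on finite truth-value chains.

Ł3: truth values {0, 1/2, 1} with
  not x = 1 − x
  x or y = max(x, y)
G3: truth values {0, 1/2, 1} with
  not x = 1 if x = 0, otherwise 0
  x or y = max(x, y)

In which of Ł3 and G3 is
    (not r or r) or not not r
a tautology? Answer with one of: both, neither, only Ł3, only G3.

only G3

In Ł3: at r = 1/2 the value is 1/2 — not a tautology.
In G3: every assignment gives 1 — tautology.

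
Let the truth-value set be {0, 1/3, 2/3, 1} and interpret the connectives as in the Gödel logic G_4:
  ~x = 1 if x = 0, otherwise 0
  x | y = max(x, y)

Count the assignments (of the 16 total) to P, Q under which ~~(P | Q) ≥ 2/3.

15

P = 0, Q = 0 ↦ 0  <
P = 0, Q = 1/3 ↦ 1  ≥
P = 0, Q = 2/3 ↦ 1  ≥
P = 0, Q = 1 ↦ 1  ≥
P = 1/3, Q = 0 ↦ 1  ≥
P = 1/3, Q = 1/3 ↦ 1  ≥
P = 1/3, Q = 2/3 ↦ 1  ≥
P = 1/3, Q = 1 ↦ 1  ≥
P = 2/3, Q = 0 ↦ 1  ≥
P = 2/3, Q = 1/3 ↦ 1  ≥
P = 2/3, Q = 2/3 ↦ 1  ≥
P = 2/3, Q = 1 ↦ 1  ≥
P = 1, Q = 0 ↦ 1  ≥
P = 1, Q = 1/3 ↦ 1  ≥
P = 1, Q = 2/3 ↦ 1  ≥
P = 1, Q = 1 ↦ 1  ≥
So 15 of the 16 assignments meet the threshold.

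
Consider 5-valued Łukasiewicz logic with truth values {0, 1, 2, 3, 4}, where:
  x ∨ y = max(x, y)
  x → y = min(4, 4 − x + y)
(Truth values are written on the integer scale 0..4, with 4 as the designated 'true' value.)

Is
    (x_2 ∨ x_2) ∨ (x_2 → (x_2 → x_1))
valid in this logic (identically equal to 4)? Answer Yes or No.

No

Counterexample: take x_1 = 0, x_2 = 3.
x_2 ∨ x_2 = 3 ∨ 3 = 3
x_2 → x_1 = 3 → 0 = 1
x_2 → (x_2 → x_1) = 3 → 1 = 2
(x_2 ∨ x_2) ∨ (x_2 → (x_2 → x_1)) = 3 ∨ 2 = 3
This gives 3 ≠ 4.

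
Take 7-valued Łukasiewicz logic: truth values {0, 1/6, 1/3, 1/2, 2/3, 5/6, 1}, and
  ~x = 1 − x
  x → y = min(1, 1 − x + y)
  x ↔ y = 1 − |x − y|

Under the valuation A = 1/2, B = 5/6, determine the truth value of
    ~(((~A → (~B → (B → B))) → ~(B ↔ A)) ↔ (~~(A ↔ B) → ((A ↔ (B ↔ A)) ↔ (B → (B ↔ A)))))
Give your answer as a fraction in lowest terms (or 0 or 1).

2/3

~A = ~1/2 = 1/2
~B = ~5/6 = 1/6
B → B = 5/6 → 5/6 = 1
~B → (B → B) = 1/6 → 1 = 1
~A → (~B → (B → B)) = 1/2 → 1 = 1
B ↔ A = 5/6 ↔ 1/2 = 2/3
~(B ↔ A) = ~2/3 = 1/3
(~A → (~B → (B → B))) → ~(B ↔ A) = 1 → 1/3 = 1/3
A ↔ B = 1/2 ↔ 5/6 = 2/3
~(A ↔ B) = ~2/3 = 1/3
~~(A ↔ B) = ~1/3 = 2/3
B ↔ A = 5/6 ↔ 1/2 = 2/3
A ↔ (B ↔ A) = 1/2 ↔ 2/3 = 5/6
B ↔ A = 5/6 ↔ 1/2 = 2/3
B → (B ↔ A) = 5/6 → 2/3 = 5/6
(A ↔ (B ↔ A)) ↔ (B → (B ↔ A)) = 5/6 ↔ 5/6 = 1
~~(A ↔ B) → ((A ↔ (B ↔ A)) ↔ (B → (B ↔ A))) = 2/3 → 1 = 1
((~A → (~B → (B → B))) → ~(B ↔ A)) ↔ (~~(A ↔ B) → ((A ↔ (B ↔ A)) ↔ (B → (B ↔ A)))) = 1/3 ↔ 1 = 1/3
~(((~A → (~B → (B → B))) → ~(B ↔ A)) ↔ (~~(A ↔ B) → ((A ↔ (B ↔ A)) ↔ (B → (B ↔ A))))) = ~1/3 = 2/3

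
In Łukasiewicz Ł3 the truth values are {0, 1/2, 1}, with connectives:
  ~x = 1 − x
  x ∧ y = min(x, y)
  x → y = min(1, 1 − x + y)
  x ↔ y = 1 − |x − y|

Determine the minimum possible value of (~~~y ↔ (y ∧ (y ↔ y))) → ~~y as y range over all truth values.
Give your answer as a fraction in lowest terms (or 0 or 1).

Take y = 1/2:
~y = ~1/2 = 1/2
~~y = ~1/2 = 1/2
~~~y = ~1/2 = 1/2
y ↔ y = 1/2 ↔ 1/2 = 1
y ∧ (y ↔ y) = 1/2 ∧ 1 = 1/2
~~~y ↔ (y ∧ (y ↔ y)) = 1/2 ↔ 1/2 = 1
~y = ~1/2 = 1/2
~~y = ~1/2 = 1/2
(~~~y ↔ (y ∧ (y ↔ y))) → ~~y = 1 → 1/2 = 1/2
No assignment yields a value below 1/2, so this is the minimum.

1/2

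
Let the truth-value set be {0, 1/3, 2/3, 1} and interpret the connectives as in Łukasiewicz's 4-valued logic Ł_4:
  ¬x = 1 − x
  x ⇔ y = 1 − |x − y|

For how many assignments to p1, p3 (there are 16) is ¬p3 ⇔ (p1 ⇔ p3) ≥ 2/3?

p1 = 0, p3 = 0 ↦ 1  ≥
p1 = 0, p3 = 1/3 ↦ 1  ≥
p1 = 0, p3 = 2/3 ↦ 1  ≥
p1 = 0, p3 = 1 ↦ 1  ≥
p1 = 1/3, p3 = 0 ↦ 2/3  ≥
p1 = 1/3, p3 = 1/3 ↦ 2/3  ≥
p1 = 1/3, p3 = 2/3 ↦ 2/3  ≥
p1 = 1/3, p3 = 1 ↦ 2/3  ≥
p1 = 2/3, p3 = 0 ↦ 1/3  <
p1 = 2/3, p3 = 1/3 ↦ 1  ≥
p1 = 2/3, p3 = 2/3 ↦ 1/3  <
p1 = 2/3, p3 = 1 ↦ 1/3  <
p1 = 1, p3 = 0 ↦ 0  <
p1 = 1, p3 = 1/3 ↦ 2/3  ≥
p1 = 1, p3 = 2/3 ↦ 2/3  ≥
p1 = 1, p3 = 1 ↦ 0  <
So 11 of the 16 assignments meet the threshold.

11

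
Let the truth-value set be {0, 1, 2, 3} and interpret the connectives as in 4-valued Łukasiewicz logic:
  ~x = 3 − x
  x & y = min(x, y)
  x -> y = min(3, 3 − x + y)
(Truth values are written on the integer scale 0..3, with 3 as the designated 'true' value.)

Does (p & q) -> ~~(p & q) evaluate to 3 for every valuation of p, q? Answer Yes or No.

Yes

p = 0, q = 0 ↦ 3
p = 0, q = 1 ↦ 3
p = 0, q = 2 ↦ 3
p = 0, q = 3 ↦ 3
p = 1, q = 0 ↦ 3
p = 1, q = 1 ↦ 3
p = 1, q = 2 ↦ 3
p = 1, q = 3 ↦ 3
p = 2, q = 0 ↦ 3
p = 2, q = 1 ↦ 3
p = 2, q = 2 ↦ 3
p = 2, q = 3 ↦ 3
p = 3, q = 0 ↦ 3
p = 3, q = 1 ↦ 3
p = 3, q = 2 ↦ 3
p = 3, q = 3 ↦ 3
Every assignment gives a value ≥ 3.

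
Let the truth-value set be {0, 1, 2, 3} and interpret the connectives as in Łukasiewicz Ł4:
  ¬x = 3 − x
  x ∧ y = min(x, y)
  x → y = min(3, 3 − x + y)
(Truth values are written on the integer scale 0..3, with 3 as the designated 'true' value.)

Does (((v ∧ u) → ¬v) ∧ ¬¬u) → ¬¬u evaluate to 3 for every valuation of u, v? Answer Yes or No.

u = 0, v = 0 ↦ 3
u = 0, v = 1 ↦ 3
u = 0, v = 2 ↦ 3
u = 0, v = 3 ↦ 3
u = 1, v = 0 ↦ 3
u = 1, v = 1 ↦ 3
u = 1, v = 2 ↦ 3
u = 1, v = 3 ↦ 3
u = 2, v = 0 ↦ 3
u = 2, v = 1 ↦ 3
u = 2, v = 2 ↦ 3
u = 2, v = 3 ↦ 3
u = 3, v = 0 ↦ 3
u = 3, v = 1 ↦ 3
u = 3, v = 2 ↦ 3
u = 3, v = 3 ↦ 3
Every assignment gives a value ≥ 3.

Yes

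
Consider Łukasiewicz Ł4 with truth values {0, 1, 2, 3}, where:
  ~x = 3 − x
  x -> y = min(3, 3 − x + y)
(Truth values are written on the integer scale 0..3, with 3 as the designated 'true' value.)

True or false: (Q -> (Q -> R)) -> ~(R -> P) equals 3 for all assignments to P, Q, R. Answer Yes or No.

No

Counterexample: take P = 0, Q = 0, R = 0.
Q -> R = 0 -> 0 = 3
Q -> (Q -> R) = 0 -> 3 = 3
R -> P = 0 -> 0 = 3
~(R -> P) = ~3 = 0
(Q -> (Q -> R)) -> ~(R -> P) = 3 -> 0 = 0
This gives 0 ≠ 3.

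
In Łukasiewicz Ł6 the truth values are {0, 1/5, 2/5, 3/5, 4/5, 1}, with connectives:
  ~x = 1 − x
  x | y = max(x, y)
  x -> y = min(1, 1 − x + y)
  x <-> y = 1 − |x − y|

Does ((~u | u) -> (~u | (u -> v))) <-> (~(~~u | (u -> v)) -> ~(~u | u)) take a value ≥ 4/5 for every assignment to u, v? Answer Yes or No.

Counterexample: take u = 4/5, v = 0.
~u = ~4/5 = 1/5
~u | u = 1/5 | 4/5 = 4/5
~u = ~4/5 = 1/5
u -> v = 4/5 -> 0 = 1/5
~u | (u -> v) = 1/5 | 1/5 = 1/5
(~u | u) -> (~u | (u -> v)) = 4/5 -> 1/5 = 2/5
~u = ~4/5 = 1/5
~~u = ~1/5 = 4/5
u -> v = 4/5 -> 0 = 1/5
~~u | (u -> v) = 4/5 | 1/5 = 4/5
~(~~u | (u -> v)) = ~4/5 = 1/5
~u = ~4/5 = 1/5
~u | u = 1/5 | 4/5 = 4/5
~(~u | u) = ~4/5 = 1/5
~(~~u | (u -> v)) -> ~(~u | u) = 1/5 -> 1/5 = 1
((~u | u) -> (~u | (u -> v))) <-> (~(~~u | (u -> v)) -> ~(~u | u)) = 2/5 <-> 1 = 2/5
This gives 2/5, which is below 4/5.

No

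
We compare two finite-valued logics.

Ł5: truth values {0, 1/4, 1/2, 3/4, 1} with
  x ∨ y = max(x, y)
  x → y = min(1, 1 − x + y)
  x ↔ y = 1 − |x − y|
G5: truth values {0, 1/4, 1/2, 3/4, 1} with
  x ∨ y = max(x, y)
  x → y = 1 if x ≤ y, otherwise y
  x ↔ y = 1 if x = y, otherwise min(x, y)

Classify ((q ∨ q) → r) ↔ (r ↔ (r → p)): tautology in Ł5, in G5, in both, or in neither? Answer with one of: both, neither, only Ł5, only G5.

neither

In Ł5: at p = 0, q = 0, r = 0 the value is 0 — not a tautology.
In G5: at p = 0, q = 0, r = 0 the value is 0 — not a tautology.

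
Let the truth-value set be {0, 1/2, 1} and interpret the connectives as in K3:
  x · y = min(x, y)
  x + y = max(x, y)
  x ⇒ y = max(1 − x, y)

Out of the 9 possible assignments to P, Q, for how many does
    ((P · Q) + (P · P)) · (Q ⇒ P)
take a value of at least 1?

P = 0, Q = 0 ↦ 0  <
P = 0, Q = 1/2 ↦ 0  <
P = 0, Q = 1 ↦ 0  <
P = 1/2, Q = 0 ↦ 1/2  <
P = 1/2, Q = 1/2 ↦ 1/2  <
P = 1/2, Q = 1 ↦ 1/2  <
P = 1, Q = 0 ↦ 1  ≥
P = 1, Q = 1/2 ↦ 1  ≥
P = 1, Q = 1 ↦ 1  ≥
So 3 of the 9 assignments meet the threshold.

3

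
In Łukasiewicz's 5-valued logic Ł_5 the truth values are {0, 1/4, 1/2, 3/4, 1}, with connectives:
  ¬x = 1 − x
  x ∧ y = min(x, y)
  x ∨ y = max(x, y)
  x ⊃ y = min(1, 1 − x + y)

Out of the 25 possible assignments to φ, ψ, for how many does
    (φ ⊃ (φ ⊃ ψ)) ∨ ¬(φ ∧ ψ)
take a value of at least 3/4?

24

value 1: 21 assignments (counts)
value 3/4: 3 assignments (counts)
value 1/2: 1 assignment
So 24 of the 25 assignments meet the threshold.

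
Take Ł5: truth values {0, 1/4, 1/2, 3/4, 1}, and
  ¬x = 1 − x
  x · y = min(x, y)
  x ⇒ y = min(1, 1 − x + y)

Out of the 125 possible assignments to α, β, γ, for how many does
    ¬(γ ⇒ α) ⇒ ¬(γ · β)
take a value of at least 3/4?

117

value 1: 110 assignments (counts)
value 3/4: 7 assignments (counts)
value 1/2: 5 assignments
value 1/4: 2 assignments
value 0: 1 assignment
So 117 of the 125 assignments meet the threshold.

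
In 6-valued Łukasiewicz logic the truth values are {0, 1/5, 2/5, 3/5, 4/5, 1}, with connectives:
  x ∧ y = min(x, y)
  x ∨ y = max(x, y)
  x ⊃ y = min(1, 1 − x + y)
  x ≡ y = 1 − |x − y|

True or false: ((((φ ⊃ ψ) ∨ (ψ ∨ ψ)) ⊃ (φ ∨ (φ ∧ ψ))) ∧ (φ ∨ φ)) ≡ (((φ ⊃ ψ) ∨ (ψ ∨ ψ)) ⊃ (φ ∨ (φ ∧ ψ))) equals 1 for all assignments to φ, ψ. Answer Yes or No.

Counterexample: take φ = 1/5, ψ = 0.
φ ⊃ ψ = 1/5 ⊃ 0 = 4/5
ψ ∨ ψ = 0 ∨ 0 = 0
(φ ⊃ ψ) ∨ (ψ ∨ ψ) = 4/5 ∨ 0 = 4/5
φ ∧ ψ = 1/5 ∧ 0 = 0
φ ∨ (φ ∧ ψ) = 1/5 ∨ 0 = 1/5
((φ ⊃ ψ) ∨ (ψ ∨ ψ)) ⊃ (φ ∨ (φ ∧ ψ)) = 4/5 ⊃ 1/5 = 2/5
φ ∨ φ = 1/5 ∨ 1/5 = 1/5
(((φ ⊃ ψ) ∨ (ψ ∨ ψ)) ⊃ (φ ∨ (φ ∧ ψ))) ∧ (φ ∨ φ) = 2/5 ∧ 1/5 = 1/5
((((φ ⊃ ψ) ∨ (ψ ∨ ψ)) ⊃ (φ ∨ (φ ∧ ψ))) ∧ (φ ∨ φ)) ≡ (((φ ⊃ ψ) ∨ (ψ ∨ ψ)) ⊃ (φ ∨ (φ ∧ ψ))) = 1/5 ≡ 2/5 = 4/5
This gives 4/5 ≠ 1.

No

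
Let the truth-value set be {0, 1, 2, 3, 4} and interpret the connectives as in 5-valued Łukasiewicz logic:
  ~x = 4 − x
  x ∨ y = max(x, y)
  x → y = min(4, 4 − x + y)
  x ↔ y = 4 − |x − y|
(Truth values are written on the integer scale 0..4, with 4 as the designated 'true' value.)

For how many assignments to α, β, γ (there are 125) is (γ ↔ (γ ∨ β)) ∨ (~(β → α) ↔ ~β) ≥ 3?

111

value 4: 84 assignments (counts)
value 3: 27 assignments (counts)
value 2: 10 assignments
value 1: 3 assignments
value 0: 1 assignment
So 111 of the 125 assignments meet the threshold.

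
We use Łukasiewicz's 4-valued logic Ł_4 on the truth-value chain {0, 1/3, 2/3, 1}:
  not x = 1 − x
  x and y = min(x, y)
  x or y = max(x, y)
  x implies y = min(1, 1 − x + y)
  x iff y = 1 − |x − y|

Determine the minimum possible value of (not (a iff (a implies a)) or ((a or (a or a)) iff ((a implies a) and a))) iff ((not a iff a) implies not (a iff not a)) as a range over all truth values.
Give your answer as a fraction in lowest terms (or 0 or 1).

Take a = 1/3:
a implies a = 1/3 implies 1/3 = 1
a iff (a implies a) = 1/3 iff 1 = 1/3
not (a iff (a implies a)) = not 1/3 = 2/3
a or a = 1/3 or 1/3 = 1/3
a or (a or a) = 1/3 or 1/3 = 1/3
a implies a = 1/3 implies 1/3 = 1
(a implies a) and a = 1 and 1/3 = 1/3
(a or (a or a)) iff ((a implies a) and a) = 1/3 iff 1/3 = 1
not (a iff (a implies a)) or ((a or (a or a)) iff ((a implies a) and a)) = 2/3 or 1 = 1
not a = not 1/3 = 2/3
not a iff a = 2/3 iff 1/3 = 2/3
not a = not 1/3 = 2/3
a iff not a = 1/3 iff 2/3 = 2/3
not (a iff not a) = not 2/3 = 1/3
(not a iff a) implies not (a iff not a) = 2/3 implies 1/3 = 2/3
(not (a iff (a implies a)) or ((a or (a or a)) iff ((a implies a) and a))) iff ((not a iff a) implies not (a iff not a)) = 1 iff 2/3 = 2/3
No assignment yields a value below 2/3, so this is the minimum.

2/3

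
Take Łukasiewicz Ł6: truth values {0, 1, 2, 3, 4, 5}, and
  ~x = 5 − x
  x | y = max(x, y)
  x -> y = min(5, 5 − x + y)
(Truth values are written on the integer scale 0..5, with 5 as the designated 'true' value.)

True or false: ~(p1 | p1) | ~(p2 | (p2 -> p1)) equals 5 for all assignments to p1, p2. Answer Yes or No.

No

Counterexample: take p1 = 1, p2 = 0.
p1 | p1 = 1 | 1 = 1
~(p1 | p1) = ~1 = 4
p2 -> p1 = 0 -> 1 = 5
p2 | (p2 -> p1) = 0 | 5 = 5
~(p2 | (p2 -> p1)) = ~5 = 0
~(p1 | p1) | ~(p2 | (p2 -> p1)) = 4 | 0 = 4
This gives 4 ≠ 5.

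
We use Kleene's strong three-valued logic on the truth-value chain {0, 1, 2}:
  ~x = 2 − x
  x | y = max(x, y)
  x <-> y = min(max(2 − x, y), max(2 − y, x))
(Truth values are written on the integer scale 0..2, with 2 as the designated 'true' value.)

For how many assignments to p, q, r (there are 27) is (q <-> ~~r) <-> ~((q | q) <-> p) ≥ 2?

value 2: 4 assignments (counts)
value 1: 19 assignments
value 0: 4 assignments
So 4 of the 27 assignments meet the threshold.

4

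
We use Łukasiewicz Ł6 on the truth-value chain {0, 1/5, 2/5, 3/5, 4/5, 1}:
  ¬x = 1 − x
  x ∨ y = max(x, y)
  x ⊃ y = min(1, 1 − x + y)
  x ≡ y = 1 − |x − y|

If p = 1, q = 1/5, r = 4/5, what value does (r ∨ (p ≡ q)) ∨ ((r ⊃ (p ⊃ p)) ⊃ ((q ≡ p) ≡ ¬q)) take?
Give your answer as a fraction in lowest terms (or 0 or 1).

4/5

p ≡ q = 1 ≡ 1/5 = 1/5
r ∨ (p ≡ q) = 4/5 ∨ 1/5 = 4/5
p ⊃ p = 1 ⊃ 1 = 1
r ⊃ (p ⊃ p) = 4/5 ⊃ 1 = 1
q ≡ p = 1/5 ≡ 1 = 1/5
¬q = ¬1/5 = 4/5
(q ≡ p) ≡ ¬q = 1/5 ≡ 4/5 = 2/5
(r ⊃ (p ⊃ p)) ⊃ ((q ≡ p) ≡ ¬q) = 1 ⊃ 2/5 = 2/5
(r ∨ (p ≡ q)) ∨ ((r ⊃ (p ⊃ p)) ⊃ ((q ≡ p) ≡ ¬q)) = 4/5 ∨ 2/5 = 4/5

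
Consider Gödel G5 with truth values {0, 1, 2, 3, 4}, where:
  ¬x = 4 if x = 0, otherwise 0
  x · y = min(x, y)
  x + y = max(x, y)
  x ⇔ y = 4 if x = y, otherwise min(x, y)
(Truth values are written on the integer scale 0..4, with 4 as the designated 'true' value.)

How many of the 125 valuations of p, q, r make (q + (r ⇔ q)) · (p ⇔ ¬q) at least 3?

value 4: 9 assignments (counts)
value 3: 5 assignments (counts)
value 2: 5 assignments
value 1: 5 assignments
value 0: 101 assignments
So 14 of the 125 assignments meet the threshold.

14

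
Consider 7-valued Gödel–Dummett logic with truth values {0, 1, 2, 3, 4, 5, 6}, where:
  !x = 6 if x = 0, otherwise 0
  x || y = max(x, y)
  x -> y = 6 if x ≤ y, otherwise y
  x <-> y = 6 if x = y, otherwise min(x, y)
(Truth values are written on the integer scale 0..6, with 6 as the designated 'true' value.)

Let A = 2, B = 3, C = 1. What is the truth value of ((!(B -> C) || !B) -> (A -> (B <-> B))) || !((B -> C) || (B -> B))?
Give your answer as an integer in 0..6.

B -> C = 3 -> 1 = 1
!(B -> C) = !1 = 0
!B = !3 = 0
!(B -> C) || !B = 0 || 0 = 0
B <-> B = 3 <-> 3 = 6
A -> (B <-> B) = 2 -> 6 = 6
(!(B -> C) || !B) -> (A -> (B <-> B)) = 0 -> 6 = 6
B -> C = 3 -> 1 = 1
B -> B = 3 -> 3 = 6
(B -> C) || (B -> B) = 1 || 6 = 6
!((B -> C) || (B -> B)) = !6 = 0
((!(B -> C) || !B) -> (A -> (B <-> B))) || !((B -> C) || (B -> B)) = 6 || 0 = 6

6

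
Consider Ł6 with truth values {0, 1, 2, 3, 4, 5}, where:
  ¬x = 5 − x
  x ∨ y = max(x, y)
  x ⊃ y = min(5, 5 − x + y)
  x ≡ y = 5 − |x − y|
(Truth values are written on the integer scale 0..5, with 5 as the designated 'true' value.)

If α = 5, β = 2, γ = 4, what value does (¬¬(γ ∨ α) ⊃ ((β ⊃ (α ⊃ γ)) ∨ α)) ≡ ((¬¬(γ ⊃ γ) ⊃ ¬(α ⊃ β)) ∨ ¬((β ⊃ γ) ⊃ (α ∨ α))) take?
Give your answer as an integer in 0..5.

γ ∨ α = 4 ∨ 5 = 5
¬(γ ∨ α) = ¬5 = 0
¬¬(γ ∨ α) = ¬0 = 5
α ⊃ γ = 5 ⊃ 4 = 4
β ⊃ (α ⊃ γ) = 2 ⊃ 4 = 5
(β ⊃ (α ⊃ γ)) ∨ α = 5 ∨ 5 = 5
¬¬(γ ∨ α) ⊃ ((β ⊃ (α ⊃ γ)) ∨ α) = 5 ⊃ 5 = 5
γ ⊃ γ = 4 ⊃ 4 = 5
¬(γ ⊃ γ) = ¬5 = 0
¬¬(γ ⊃ γ) = ¬0 = 5
α ⊃ β = 5 ⊃ 2 = 2
¬(α ⊃ β) = ¬2 = 3
¬¬(γ ⊃ γ) ⊃ ¬(α ⊃ β) = 5 ⊃ 3 = 3
β ⊃ γ = 2 ⊃ 4 = 5
α ∨ α = 5 ∨ 5 = 5
(β ⊃ γ) ⊃ (α ∨ α) = 5 ⊃ 5 = 5
¬((β ⊃ γ) ⊃ (α ∨ α)) = ¬5 = 0
(¬¬(γ ⊃ γ) ⊃ ¬(α ⊃ β)) ∨ ¬((β ⊃ γ) ⊃ (α ∨ α)) = 3 ∨ 0 = 3
(¬¬(γ ∨ α) ⊃ ((β ⊃ (α ⊃ γ)) ∨ α)) ≡ ((¬¬(γ ⊃ γ) ⊃ ¬(α ⊃ β)) ∨ ¬((β ⊃ γ) ⊃ (α ∨ α))) = 5 ≡ 3 = 3

3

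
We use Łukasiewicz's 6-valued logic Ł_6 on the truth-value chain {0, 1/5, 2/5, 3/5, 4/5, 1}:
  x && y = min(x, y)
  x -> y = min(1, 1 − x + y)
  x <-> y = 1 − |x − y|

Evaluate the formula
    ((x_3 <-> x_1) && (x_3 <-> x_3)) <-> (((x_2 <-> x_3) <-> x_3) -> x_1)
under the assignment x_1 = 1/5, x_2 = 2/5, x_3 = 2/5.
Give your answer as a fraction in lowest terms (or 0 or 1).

1

x_3 <-> x_1 = 2/5 <-> 1/5 = 4/5
x_3 <-> x_3 = 2/5 <-> 2/5 = 1
(x_3 <-> x_1) && (x_3 <-> x_3) = 4/5 && 1 = 4/5
x_2 <-> x_3 = 2/5 <-> 2/5 = 1
(x_2 <-> x_3) <-> x_3 = 1 <-> 2/5 = 2/5
((x_2 <-> x_3) <-> x_3) -> x_1 = 2/5 -> 1/5 = 4/5
((x_3 <-> x_1) && (x_3 <-> x_3)) <-> (((x_2 <-> x_3) <-> x_3) -> x_1) = 4/5 <-> 4/5 = 1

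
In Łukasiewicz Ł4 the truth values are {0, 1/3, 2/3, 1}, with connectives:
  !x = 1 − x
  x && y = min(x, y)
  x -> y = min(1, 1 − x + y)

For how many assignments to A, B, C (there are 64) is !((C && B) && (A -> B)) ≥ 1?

value 1: 28 assignments (counts)
value 2/3: 20 assignments
value 1/3: 12 assignments
value 0: 4 assignments
So 28 of the 64 assignments meet the threshold.

28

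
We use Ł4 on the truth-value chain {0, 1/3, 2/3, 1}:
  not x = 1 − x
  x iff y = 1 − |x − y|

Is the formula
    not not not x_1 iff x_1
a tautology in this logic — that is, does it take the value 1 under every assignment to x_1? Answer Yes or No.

No

Counterexample: take x_1 = 0.
not x_1 = not 0 = 1
not not x_1 = not 1 = 0
not not not x_1 = not 0 = 1
not not not x_1 iff x_1 = 1 iff 0 = 0
This gives 0 ≠ 1.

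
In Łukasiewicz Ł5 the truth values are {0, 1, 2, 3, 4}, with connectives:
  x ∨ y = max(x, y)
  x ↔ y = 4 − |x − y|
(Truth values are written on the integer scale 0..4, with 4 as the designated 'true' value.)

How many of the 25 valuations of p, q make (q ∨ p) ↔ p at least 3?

19

value 4: 15 assignments (counts)
value 3: 4 assignments (counts)
value 2: 3 assignments
value 1: 2 assignments
value 0: 1 assignment
So 19 of the 25 assignments meet the threshold.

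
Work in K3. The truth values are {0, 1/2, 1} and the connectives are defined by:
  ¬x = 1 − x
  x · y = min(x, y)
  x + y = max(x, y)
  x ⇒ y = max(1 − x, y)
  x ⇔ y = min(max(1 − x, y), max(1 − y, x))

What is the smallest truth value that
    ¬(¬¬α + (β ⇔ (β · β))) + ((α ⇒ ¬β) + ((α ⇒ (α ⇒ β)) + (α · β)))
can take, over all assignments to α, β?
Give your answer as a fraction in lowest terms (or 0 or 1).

Take α = 1/2, β = 1/2:
¬α = ¬1/2 = 1/2
¬¬α = ¬1/2 = 1/2
β · β = 1/2 · 1/2 = 1/2
β ⇔ (β · β) = 1/2 ⇔ 1/2 = 1/2
¬¬α + (β ⇔ (β · β)) = 1/2 + 1/2 = 1/2
¬(¬¬α + (β ⇔ (β · β))) = ¬1/2 = 1/2
¬β = ¬1/2 = 1/2
α ⇒ ¬β = 1/2 ⇒ 1/2 = 1/2
α ⇒ β = 1/2 ⇒ 1/2 = 1/2
α ⇒ (α ⇒ β) = 1/2 ⇒ 1/2 = 1/2
α · β = 1/2 · 1/2 = 1/2
(α ⇒ (α ⇒ β)) + (α · β) = 1/2 + 1/2 = 1/2
(α ⇒ ¬β) + ((α ⇒ (α ⇒ β)) + (α · β)) = 1/2 + 1/2 = 1/2
¬(¬¬α + (β ⇔ (β · β))) + ((α ⇒ ¬β) + ((α ⇒ (α ⇒ β)) + (α · β))) = 1/2 + 1/2 = 1/2
No assignment yields a value below 1/2, so this is the minimum.

1/2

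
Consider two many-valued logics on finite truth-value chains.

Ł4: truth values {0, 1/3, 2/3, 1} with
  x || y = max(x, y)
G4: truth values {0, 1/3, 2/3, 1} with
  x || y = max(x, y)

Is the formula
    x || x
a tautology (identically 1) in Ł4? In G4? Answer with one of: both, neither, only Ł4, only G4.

neither

In Ł4: at x = 0 the value is 0 — not a tautology.
In G4: at x = 0 the value is 0 — not a tautology.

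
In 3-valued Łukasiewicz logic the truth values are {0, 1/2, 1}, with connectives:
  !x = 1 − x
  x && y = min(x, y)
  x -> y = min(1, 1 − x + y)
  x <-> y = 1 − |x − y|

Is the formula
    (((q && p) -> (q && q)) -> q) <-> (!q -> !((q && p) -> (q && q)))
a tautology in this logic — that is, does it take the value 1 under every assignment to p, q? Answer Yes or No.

p = 0, q = 0 ↦ 1
p = 0, q = 1/2 ↦ 1
p = 0, q = 1 ↦ 1
p = 1/2, q = 0 ↦ 1
p = 1/2, q = 1/2 ↦ 1
p = 1/2, q = 1 ↦ 1
p = 1, q = 0 ↦ 1
p = 1, q = 1/2 ↦ 1
p = 1, q = 1 ↦ 1
Every assignment gives a value ≥ 1.

Yes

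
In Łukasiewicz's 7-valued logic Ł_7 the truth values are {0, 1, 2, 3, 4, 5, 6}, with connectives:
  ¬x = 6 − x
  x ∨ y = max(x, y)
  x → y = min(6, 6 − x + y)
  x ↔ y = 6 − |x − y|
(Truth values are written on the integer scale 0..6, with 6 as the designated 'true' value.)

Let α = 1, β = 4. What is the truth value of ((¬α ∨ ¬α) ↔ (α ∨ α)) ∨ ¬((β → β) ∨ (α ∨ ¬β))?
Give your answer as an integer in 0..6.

¬α = ¬1 = 5
¬α = ¬1 = 5
¬α ∨ ¬α = 5 ∨ 5 = 5
α ∨ α = 1 ∨ 1 = 1
(¬α ∨ ¬α) ↔ (α ∨ α) = 5 ↔ 1 = 2
β → β = 4 → 4 = 6
¬β = ¬4 = 2
α ∨ ¬β = 1 ∨ 2 = 2
(β → β) ∨ (α ∨ ¬β) = 6 ∨ 2 = 6
¬((β → β) ∨ (α ∨ ¬β)) = ¬6 = 0
((¬α ∨ ¬α) ↔ (α ∨ α)) ∨ ¬((β → β) ∨ (α ∨ ¬β)) = 2 ∨ 0 = 2

2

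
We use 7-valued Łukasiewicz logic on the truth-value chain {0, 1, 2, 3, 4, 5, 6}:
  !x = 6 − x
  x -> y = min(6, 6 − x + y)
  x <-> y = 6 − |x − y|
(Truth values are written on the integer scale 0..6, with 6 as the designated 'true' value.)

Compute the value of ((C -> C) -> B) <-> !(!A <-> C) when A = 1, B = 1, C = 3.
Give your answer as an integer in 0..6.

C -> C = 3 -> 3 = 6
(C -> C) -> B = 6 -> 1 = 1
!A = !1 = 5
!A <-> C = 5 <-> 3 = 4
!(!A <-> C) = !4 = 2
((C -> C) -> B) <-> !(!A <-> C) = 1 <-> 2 = 5

5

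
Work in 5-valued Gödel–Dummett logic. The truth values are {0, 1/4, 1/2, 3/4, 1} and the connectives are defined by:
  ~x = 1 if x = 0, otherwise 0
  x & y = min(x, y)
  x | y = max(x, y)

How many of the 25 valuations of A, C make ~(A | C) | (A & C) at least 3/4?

5

value 1: 2 assignments (counts)
value 3/4: 3 assignments (counts)
value 1/2: 5 assignments
value 1/4: 7 assignments
value 0: 8 assignments
So 5 of the 25 assignments meet the threshold.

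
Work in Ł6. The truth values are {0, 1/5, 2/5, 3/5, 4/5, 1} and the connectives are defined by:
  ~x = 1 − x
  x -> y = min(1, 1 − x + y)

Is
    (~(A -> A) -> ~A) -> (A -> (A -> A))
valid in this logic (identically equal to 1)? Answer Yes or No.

Yes

A = 0 ↦ 1
A = 1/5 ↦ 1
A = 2/5 ↦ 1
A = 3/5 ↦ 1
A = 4/5 ↦ 1
A = 1 ↦ 1
Every assignment gives a value ≥ 1.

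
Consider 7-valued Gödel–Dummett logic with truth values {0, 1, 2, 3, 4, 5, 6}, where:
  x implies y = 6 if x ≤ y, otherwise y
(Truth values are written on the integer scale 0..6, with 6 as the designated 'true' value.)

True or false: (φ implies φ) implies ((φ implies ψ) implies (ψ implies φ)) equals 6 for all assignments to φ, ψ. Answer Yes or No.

Counterexample: take φ = 0, ψ = 1.
φ implies φ = 0 implies 0 = 6
φ implies ψ = 0 implies 1 = 6
ψ implies φ = 1 implies 0 = 0
(φ implies ψ) implies (ψ implies φ) = 6 implies 0 = 0
(φ implies φ) implies ((φ implies ψ) implies (ψ implies φ)) = 6 implies 0 = 0
This gives 0 ≠ 6.

No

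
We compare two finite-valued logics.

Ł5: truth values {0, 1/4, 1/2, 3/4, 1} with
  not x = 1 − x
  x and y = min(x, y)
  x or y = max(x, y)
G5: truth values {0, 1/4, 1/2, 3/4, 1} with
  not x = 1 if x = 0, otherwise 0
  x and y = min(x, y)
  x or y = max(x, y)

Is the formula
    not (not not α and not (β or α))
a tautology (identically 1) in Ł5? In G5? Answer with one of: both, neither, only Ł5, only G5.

In Ł5: at α = 1/4, β = 0 the value is 3/4 — not a tautology.
In G5: every assignment gives 1 — tautology.

only G5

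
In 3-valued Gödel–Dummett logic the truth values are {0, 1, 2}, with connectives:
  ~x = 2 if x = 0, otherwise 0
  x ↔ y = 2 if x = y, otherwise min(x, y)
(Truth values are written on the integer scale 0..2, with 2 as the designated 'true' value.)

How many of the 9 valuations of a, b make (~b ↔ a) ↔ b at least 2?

2

a = 0, b = 0 ↦ 2  ≥
a = 0, b = 1 ↦ 1  <
a = 0, b = 2 ↦ 2  ≥
a = 1, b = 0 ↦ 0  <
a = 1, b = 1 ↦ 0  <
a = 1, b = 2 ↦ 0  <
a = 2, b = 0 ↦ 0  <
a = 2, b = 1 ↦ 0  <
a = 2, b = 2 ↦ 0  <
So 2 of the 9 assignments meet the threshold.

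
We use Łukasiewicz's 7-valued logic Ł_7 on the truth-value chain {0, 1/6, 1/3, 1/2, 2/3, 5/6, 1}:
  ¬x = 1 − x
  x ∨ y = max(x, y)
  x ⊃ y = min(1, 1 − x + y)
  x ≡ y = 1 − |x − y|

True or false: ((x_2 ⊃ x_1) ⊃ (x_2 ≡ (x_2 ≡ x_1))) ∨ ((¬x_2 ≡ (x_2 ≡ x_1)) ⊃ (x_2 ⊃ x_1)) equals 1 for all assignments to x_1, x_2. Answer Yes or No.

Counterexample: take x_1 = 0, x_2 = 1/6.
x_2 ⊃ x_1 = 1/6 ⊃ 0 = 5/6
x_2 ≡ x_1 = 1/6 ≡ 0 = 5/6
x_2 ≡ (x_2 ≡ x_1) = 1/6 ≡ 5/6 = 1/3
(x_2 ⊃ x_1) ⊃ (x_2 ≡ (x_2 ≡ x_1)) = 5/6 ⊃ 1/3 = 1/2
¬x_2 = ¬1/6 = 5/6
x_2 ≡ x_1 = 1/6 ≡ 0 = 5/6
¬x_2 ≡ (x_2 ≡ x_1) = 5/6 ≡ 5/6 = 1
x_2 ⊃ x_1 = 1/6 ⊃ 0 = 5/6
(¬x_2 ≡ (x_2 ≡ x_1)) ⊃ (x_2 ⊃ x_1) = 1 ⊃ 5/6 = 5/6
((x_2 ⊃ x_1) ⊃ (x_2 ≡ (x_2 ≡ x_1))) ∨ ((¬x_2 ≡ (x_2 ≡ x_1)) ⊃ (x_2 ⊃ x_1)) = 1/2 ∨ 5/6 = 5/6
This gives 5/6 ≠ 1.

No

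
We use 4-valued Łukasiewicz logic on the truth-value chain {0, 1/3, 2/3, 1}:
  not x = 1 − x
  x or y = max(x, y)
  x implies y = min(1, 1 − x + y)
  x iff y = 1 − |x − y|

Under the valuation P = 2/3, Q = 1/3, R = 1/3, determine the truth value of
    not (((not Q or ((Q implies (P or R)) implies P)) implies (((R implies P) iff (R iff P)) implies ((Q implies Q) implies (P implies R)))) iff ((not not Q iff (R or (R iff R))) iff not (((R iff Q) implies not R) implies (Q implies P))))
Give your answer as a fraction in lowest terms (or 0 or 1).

not Q = not 1/3 = 2/3
P or R = 2/3 or 1/3 = 2/3
Q implies (P or R) = 1/3 implies 2/3 = 1
(Q implies (P or R)) implies P = 1 implies 2/3 = 2/3
not Q or ((Q implies (P or R)) implies P) = 2/3 or 2/3 = 2/3
R implies P = 1/3 implies 2/3 = 1
R iff P = 1/3 iff 2/3 = 2/3
(R implies P) iff (R iff P) = 1 iff 2/3 = 2/3
Q implies Q = 1/3 implies 1/3 = 1
P implies R = 2/3 implies 1/3 = 2/3
(Q implies Q) implies (P implies R) = 1 implies 2/3 = 2/3
((R implies P) iff (R iff P)) implies ((Q implies Q) implies (P implies R)) = 2/3 implies 2/3 = 1
(not Q or ((Q implies (P or R)) implies P)) implies (((R implies P) iff (R iff P)) implies ((Q implies Q) implies (P implies R))) = 2/3 implies 1 = 1
not Q = not 1/3 = 2/3
not not Q = not 2/3 = 1/3
R iff R = 1/3 iff 1/3 = 1
R or (R iff R) = 1/3 or 1 = 1
not not Q iff (R or (R iff R)) = 1/3 iff 1 = 1/3
R iff Q = 1/3 iff 1/3 = 1
not R = not 1/3 = 2/3
(R iff Q) implies not R = 1 implies 2/3 = 2/3
Q implies P = 1/3 implies 2/3 = 1
((R iff Q) implies not R) implies (Q implies P) = 2/3 implies 1 = 1
not (((R iff Q) implies not R) implies (Q implies P)) = not 1 = 0
(not not Q iff (R or (R iff R))) iff not (((R iff Q) implies not R) implies (Q implies P)) = 1/3 iff 0 = 2/3
((not Q or ((Q implies (P or R)) implies P)) implies (((R implies P) iff (R iff P)) implies ((Q implies Q) implies (P implies R)))) iff ((not not Q iff (R or (R iff R))) iff not (((R iff Q) implies not R) implies (Q implies P))) = 1 iff 2/3 = 2/3
not (((not Q or ((Q implies (P or R)) implies P)) implies (((R implies P) iff (R iff P)) implies ((Q implies Q) implies (P implies R)))) iff ((not not Q iff (R or (R iff R))) iff not (((R iff Q) implies not R) implies (Q implies P)))) = not 2/3 = 1/3

1/3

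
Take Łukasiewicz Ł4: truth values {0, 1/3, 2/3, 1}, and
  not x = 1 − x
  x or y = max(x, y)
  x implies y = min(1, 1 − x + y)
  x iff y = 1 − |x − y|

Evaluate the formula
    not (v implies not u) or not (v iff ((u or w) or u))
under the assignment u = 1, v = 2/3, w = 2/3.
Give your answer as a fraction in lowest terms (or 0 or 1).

2/3

not u = not 1 = 0
v implies not u = 2/3 implies 0 = 1/3
not (v implies not u) = not 1/3 = 2/3
u or w = 1 or 2/3 = 1
(u or w) or u = 1 or 1 = 1
v iff ((u or w) or u) = 2/3 iff 1 = 2/3
not (v iff ((u or w) or u)) = not 2/3 = 1/3
not (v implies not u) or not (v iff ((u or w) or u)) = 2/3 or 1/3 = 2/3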